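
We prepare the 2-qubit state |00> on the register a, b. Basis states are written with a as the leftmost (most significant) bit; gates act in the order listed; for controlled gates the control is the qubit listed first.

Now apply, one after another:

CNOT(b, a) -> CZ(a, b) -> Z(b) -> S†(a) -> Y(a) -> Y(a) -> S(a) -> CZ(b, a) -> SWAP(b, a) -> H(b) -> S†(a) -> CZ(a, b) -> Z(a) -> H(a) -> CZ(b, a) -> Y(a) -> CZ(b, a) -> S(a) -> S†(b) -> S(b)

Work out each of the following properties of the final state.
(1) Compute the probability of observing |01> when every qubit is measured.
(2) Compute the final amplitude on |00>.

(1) Outcome |01> occurs with probability 1/4. Key observation: steps 4-7 multiply out to the identity, so the circuit reduces to the remaining gates.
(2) The amplitude on |00> is -I/2.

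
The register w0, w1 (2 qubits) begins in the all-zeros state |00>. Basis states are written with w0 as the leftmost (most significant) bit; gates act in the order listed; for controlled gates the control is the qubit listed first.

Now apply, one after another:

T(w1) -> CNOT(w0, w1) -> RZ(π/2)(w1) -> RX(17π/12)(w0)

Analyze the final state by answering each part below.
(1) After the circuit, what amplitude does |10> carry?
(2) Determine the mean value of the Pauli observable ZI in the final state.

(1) |10> carries amplitude (-sqrt(sqrt(2) + 2)/4 - sqrt(6 - 3*sqrt(2))/4)*exp(I*pi/4) in the final state.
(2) The expectation value of ZI is -sqrt(6)/4 + sqrt(2)/4.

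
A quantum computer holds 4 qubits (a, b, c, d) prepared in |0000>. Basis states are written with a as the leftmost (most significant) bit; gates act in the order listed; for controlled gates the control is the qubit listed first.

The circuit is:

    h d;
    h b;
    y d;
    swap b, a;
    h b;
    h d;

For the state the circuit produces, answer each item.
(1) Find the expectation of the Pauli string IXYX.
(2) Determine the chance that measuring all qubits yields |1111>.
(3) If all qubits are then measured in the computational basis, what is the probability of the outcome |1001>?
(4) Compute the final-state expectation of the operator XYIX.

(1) The observable IXYX averages to 0.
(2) The probability of measuring |1111> is 0.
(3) A full measurement returns |1001> with probability 1/4.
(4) The observable XYIX averages to 0.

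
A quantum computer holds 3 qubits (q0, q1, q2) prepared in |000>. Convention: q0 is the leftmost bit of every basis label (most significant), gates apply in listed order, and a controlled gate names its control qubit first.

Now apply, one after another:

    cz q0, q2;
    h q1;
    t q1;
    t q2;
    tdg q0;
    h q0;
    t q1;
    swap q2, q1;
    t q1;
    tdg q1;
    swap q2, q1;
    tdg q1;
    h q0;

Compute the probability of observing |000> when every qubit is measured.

The probability of measuring |000> is 1/2. Key observation: the block from step 7 through step 12 cancels to the identity and can be dropped.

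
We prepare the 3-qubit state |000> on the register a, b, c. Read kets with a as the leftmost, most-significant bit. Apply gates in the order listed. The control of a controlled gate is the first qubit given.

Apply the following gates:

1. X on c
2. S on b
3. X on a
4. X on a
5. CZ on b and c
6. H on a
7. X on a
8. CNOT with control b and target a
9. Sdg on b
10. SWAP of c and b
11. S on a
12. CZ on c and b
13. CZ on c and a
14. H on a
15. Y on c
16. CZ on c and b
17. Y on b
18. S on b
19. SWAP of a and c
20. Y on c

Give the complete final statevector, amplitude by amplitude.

The resulting statevector has amplitude 1/2 + I/2 on |100>, 1/2 - I/2 on |101>, and 0 on every other basis state.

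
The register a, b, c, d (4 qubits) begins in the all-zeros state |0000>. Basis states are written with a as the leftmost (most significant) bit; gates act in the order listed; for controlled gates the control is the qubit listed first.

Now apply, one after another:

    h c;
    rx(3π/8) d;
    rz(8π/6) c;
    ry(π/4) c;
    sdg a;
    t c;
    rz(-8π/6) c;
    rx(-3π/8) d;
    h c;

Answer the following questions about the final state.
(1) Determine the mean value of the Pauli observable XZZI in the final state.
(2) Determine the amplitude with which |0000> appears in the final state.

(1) The observable XZZI averages to 0.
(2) The final state's coefficient on |0000> equals sqrt(sqrt(2)/4 + 1/2)*sin(3*pi/16)**2/2 + sqrt(sqrt(2)/4 + 1/2)*cos(3*pi/16)**2/2 + sqrt(1/2 - sqrt(2)/4)*exp(11*I*pi/12)*sin(3*pi/16)**2/2 + sqrt(1/2 - sqrt(2)/4)*exp(11*I*pi/12)*cos(3*pi/16)**2/2 - sqrt(1/2 - sqrt(2)/4)*exp(-2*I*pi/3)*sin(3*pi/16)**2/2 + sqrt(sqrt(2)/4 + 1/2)*exp(I*pi/4)*sin(3*pi/16)**2/2 - sqrt(1/2 - sqrt(2)/4)*exp(-2*I*pi/3)*cos(3*pi/16)**2/2 + sqrt(sqrt(2)/4 + 1/2)*exp(I*pi/4)*cos(3*pi/16)**2/2.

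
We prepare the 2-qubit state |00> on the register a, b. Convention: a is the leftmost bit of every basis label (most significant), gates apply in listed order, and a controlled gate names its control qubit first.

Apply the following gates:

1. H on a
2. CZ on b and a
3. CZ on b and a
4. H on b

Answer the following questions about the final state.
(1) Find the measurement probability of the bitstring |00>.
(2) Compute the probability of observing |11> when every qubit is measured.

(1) A full measurement returns |00> with probability 1/4. Key observation: steps 2-3 multiply out to the identity, so the circuit reduces to the remaining gates.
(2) The probability of measuring |11> is 1/4.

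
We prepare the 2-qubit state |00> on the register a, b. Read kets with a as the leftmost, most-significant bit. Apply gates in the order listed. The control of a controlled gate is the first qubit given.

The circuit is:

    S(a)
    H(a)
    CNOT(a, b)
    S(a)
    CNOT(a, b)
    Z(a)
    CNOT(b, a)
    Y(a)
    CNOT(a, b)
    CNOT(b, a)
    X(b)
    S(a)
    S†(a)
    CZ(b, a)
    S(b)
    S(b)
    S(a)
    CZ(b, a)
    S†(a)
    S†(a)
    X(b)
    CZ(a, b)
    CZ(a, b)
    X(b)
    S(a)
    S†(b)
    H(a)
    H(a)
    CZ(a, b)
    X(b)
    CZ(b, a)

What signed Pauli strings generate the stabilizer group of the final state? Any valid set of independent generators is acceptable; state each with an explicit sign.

The stabilizer group can be generated by -IX, +ZI, among other valid generating sets. Key observation: steps 20-25 multiply out to the identity, so the circuit reduces to the remaining gates.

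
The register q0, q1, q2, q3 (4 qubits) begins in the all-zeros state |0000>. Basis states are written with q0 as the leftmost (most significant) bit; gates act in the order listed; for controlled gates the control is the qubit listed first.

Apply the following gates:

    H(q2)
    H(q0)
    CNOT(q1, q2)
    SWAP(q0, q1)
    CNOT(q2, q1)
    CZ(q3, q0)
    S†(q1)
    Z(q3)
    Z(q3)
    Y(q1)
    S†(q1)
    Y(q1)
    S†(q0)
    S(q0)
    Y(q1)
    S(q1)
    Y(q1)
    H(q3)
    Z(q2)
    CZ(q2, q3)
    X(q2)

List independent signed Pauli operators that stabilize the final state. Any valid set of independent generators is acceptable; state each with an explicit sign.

The final state is stabilized by the group generated by -IYII, -IIXZ, -IIZX, +ZIII; other independent generating sets are equally valid. Key observation: the block from step 10 through step 17 cancels to the identity and can be dropped.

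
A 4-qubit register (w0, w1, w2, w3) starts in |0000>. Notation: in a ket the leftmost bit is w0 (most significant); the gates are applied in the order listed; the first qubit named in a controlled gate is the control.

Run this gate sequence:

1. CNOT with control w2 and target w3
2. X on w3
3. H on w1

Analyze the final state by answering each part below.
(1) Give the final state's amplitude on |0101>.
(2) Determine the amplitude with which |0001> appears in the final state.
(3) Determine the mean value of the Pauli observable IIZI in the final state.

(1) |0101> carries amplitude sqrt(2)/2 in the final state.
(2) The final state's coefficient on |0001> equals sqrt(2)/2.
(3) The expectation value of IIZI is 1.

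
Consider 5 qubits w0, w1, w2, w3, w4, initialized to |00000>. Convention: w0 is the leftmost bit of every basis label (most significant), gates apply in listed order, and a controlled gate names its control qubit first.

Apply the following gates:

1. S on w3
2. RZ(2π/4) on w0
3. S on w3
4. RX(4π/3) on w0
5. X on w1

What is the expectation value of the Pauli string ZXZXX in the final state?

The expectation value of ZXZXX is 0.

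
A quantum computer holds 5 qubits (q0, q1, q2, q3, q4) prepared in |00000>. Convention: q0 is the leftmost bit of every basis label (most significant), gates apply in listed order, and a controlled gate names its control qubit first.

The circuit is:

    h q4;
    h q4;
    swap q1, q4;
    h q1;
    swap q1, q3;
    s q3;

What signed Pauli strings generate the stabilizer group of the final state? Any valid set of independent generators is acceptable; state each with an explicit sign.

One valid set of independent stabilizer generators is +IIIYI, +ZIIII, +IZIII, +IIZII, +IIIIZ (any independent generating set of the same group is equally correct).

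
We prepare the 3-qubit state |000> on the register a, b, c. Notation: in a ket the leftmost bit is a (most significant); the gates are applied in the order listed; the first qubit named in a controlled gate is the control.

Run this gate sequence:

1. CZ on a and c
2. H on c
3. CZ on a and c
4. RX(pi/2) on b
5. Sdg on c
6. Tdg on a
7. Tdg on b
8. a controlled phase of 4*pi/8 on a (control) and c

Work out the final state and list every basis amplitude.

The final amplitudes are 1/2 on |000>, -I/2 on |001>, -exp(I*pi/4)/2 on |010>, exp(3*I*pi/4)/2 on |011>, 0 on |100>, 0 on |101>, 0 on |110>, 0 on |111>.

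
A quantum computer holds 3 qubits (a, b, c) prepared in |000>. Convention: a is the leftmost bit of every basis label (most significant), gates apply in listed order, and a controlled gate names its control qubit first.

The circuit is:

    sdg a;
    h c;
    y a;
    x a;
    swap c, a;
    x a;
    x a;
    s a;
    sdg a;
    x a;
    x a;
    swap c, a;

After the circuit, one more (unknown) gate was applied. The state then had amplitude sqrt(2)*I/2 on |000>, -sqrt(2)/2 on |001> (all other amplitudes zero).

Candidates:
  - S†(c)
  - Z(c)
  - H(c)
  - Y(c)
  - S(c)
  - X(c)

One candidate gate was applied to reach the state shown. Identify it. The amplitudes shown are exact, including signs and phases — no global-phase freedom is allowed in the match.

It was S(c) that produced the state shown.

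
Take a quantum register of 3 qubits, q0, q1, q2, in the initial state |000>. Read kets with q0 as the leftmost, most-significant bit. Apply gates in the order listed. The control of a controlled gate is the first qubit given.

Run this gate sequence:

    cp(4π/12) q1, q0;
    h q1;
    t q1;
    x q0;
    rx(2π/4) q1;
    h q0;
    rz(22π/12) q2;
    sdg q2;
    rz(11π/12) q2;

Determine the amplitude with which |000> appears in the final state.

The amplitude on |000> is sqrt(2)*(1 + exp(I*pi/4))*exp(3*I*pi/8)/4.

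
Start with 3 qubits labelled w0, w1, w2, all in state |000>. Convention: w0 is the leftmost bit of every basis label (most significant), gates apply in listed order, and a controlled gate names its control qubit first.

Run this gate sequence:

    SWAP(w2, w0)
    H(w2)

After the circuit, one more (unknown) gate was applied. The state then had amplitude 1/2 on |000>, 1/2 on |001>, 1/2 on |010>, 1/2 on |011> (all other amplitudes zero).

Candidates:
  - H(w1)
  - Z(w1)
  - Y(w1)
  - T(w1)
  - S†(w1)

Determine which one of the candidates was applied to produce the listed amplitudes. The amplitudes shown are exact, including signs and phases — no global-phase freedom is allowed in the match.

The unique candidate consistent with the amplitudes is H(w1).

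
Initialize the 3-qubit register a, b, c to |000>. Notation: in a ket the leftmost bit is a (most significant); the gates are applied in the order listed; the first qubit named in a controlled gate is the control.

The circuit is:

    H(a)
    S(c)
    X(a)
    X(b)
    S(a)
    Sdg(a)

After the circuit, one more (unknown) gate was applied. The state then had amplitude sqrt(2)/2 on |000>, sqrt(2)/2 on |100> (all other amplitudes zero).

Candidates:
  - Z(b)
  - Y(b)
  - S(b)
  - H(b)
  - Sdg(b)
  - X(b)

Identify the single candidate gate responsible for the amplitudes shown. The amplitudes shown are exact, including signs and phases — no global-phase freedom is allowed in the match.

The applied gate was X(b). Key observation: gates 5-6 undo each other exactly, leaving only the rest of the circuit to track.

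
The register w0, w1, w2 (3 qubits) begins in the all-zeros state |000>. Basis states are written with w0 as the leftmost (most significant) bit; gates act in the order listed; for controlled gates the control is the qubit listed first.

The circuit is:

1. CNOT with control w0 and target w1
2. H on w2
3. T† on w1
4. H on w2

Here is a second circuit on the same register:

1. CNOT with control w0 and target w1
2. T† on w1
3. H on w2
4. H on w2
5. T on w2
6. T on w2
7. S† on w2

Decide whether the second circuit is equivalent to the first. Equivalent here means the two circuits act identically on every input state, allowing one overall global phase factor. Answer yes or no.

Yes, they are equivalent — the unitaries differ by at most a global phase.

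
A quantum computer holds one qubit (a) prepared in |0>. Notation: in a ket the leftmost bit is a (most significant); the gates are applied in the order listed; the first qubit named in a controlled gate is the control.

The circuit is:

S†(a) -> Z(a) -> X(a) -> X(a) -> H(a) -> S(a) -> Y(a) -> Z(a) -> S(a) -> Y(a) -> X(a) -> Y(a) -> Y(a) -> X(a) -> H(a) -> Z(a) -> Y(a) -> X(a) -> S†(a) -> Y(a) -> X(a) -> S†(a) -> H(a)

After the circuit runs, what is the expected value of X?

The observable X averages to -1.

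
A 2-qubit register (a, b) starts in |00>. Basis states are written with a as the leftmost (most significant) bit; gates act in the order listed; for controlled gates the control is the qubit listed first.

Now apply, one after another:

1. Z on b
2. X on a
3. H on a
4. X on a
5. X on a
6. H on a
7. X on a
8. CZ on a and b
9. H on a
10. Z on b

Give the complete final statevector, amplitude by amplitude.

The resulting statevector has amplitude sqrt(2)/2 on |00>, 0 on |01>, sqrt(2)/2 on |10>, 0 on |11>. Key observation: gates 2-7 undo each other exactly, leaving only the rest of the circuit to track.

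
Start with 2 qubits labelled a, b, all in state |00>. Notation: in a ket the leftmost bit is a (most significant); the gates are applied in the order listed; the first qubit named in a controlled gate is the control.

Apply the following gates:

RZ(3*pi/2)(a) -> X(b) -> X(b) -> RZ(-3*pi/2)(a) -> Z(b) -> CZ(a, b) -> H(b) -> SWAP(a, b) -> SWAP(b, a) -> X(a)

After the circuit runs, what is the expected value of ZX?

In the final state, ZX has expectation -1. Key observation: steps 1-4 multiply out to the identity, so the circuit reduces to the remaining gates.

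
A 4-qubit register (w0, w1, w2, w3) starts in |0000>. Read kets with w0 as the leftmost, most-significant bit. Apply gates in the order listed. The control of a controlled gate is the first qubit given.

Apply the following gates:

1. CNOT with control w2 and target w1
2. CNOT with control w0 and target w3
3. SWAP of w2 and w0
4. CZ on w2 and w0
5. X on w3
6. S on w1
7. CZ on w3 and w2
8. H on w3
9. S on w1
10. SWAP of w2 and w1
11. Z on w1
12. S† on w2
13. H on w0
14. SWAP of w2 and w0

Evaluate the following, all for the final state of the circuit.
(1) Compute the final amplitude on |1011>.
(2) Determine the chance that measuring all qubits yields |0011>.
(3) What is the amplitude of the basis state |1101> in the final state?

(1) The final state's coefficient on |1011> equals 0.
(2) The probability of measuring |0011> is 1/4.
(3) |1101> carries amplitude 0 in the final state.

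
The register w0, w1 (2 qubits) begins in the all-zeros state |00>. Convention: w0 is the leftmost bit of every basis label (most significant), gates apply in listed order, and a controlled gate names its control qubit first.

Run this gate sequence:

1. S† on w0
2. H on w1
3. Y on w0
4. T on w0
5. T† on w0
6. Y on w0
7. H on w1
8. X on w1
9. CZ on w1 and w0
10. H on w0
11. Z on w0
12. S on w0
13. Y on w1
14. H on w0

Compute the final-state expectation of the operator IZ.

The expectation value of IZ is 1. Key observation: the block from step 2 through step 7 cancels to the identity and can be dropped.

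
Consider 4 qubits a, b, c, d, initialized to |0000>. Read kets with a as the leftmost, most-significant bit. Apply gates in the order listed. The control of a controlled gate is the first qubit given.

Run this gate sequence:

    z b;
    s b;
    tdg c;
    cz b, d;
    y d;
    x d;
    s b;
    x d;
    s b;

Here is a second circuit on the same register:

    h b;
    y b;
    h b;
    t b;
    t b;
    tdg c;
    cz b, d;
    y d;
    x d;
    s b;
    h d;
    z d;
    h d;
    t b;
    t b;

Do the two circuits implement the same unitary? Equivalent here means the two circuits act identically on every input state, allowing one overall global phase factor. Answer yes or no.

No: there is an input state on which the two circuits produce genuinely different outputs (not merely differing by a phase).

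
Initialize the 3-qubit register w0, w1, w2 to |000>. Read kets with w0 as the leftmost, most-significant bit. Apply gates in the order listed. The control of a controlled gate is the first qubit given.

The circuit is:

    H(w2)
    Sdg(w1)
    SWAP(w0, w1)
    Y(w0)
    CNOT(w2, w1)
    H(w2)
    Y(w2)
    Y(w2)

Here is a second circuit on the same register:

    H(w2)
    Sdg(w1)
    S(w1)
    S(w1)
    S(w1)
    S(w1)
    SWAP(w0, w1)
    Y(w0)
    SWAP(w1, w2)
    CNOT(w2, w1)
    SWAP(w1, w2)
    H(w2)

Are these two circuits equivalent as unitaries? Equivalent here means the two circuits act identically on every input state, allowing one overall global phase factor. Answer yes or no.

No, they are not equivalent — no single phase factor reconciles the two unitaries.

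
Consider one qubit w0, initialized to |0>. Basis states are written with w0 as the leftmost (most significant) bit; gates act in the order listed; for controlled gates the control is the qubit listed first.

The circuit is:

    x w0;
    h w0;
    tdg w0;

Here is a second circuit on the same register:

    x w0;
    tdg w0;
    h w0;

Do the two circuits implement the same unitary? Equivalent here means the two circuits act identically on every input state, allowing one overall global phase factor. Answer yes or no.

No, they are not equivalent — no single phase factor reconciles the two unitaries.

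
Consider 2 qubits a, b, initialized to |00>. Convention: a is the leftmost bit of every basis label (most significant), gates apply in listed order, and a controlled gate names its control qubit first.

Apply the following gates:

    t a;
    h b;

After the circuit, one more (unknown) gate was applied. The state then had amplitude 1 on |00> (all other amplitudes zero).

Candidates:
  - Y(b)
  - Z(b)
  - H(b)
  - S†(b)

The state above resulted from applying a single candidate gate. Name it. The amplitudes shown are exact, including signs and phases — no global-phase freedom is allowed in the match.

The unique candidate consistent with the amplitudes is H(b).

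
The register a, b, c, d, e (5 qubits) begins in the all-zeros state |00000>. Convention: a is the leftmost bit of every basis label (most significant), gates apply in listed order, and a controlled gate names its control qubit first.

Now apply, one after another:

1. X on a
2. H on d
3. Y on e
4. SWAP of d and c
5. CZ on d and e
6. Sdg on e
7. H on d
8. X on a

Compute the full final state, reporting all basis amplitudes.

The final amplitudes are 1/2 on |00001>, 1/2 on |00011>, 1/2 on |00101>, 1/2 on |00111>, and 0 on every other basis state.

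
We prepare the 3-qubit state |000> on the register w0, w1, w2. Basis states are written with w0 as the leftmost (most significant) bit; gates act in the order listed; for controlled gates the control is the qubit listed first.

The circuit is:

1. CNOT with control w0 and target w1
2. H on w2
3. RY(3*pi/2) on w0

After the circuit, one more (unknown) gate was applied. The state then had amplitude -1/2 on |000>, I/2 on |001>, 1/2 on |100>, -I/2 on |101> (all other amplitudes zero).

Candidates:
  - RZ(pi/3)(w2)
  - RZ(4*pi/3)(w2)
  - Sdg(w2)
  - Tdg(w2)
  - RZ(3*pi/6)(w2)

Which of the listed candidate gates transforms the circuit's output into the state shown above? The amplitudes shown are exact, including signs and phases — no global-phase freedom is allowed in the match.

The unique candidate consistent with the amplitudes is Sdg(w2).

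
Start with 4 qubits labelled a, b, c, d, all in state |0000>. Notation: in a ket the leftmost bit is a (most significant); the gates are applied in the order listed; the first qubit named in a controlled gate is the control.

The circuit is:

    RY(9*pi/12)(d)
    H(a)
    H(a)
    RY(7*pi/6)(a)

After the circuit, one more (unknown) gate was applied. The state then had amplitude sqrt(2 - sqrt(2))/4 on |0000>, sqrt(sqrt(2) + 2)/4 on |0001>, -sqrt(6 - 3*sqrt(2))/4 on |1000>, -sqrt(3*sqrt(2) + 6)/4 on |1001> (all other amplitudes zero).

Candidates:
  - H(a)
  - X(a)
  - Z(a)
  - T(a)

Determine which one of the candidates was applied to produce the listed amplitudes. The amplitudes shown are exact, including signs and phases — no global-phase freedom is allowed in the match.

It was H(a) that produced the state shown.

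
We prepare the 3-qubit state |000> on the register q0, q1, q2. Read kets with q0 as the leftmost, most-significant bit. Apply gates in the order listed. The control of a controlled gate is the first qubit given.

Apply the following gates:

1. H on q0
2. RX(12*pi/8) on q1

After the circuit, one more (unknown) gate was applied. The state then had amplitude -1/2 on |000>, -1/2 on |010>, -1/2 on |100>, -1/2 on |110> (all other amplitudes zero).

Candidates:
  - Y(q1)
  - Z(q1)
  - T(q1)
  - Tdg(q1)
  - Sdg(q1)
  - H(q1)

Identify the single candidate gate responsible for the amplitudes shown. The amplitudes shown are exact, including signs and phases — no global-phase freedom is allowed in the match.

The applied gate was Sdg(q1).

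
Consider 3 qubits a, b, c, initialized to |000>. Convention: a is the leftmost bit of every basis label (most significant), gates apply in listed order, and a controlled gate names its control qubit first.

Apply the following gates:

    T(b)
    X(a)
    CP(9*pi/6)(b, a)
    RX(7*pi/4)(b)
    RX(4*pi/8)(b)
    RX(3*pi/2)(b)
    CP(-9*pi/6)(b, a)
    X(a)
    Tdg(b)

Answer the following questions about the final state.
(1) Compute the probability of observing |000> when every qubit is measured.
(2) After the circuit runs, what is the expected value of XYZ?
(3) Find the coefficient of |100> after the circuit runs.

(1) Outcome |000> occurs with probability sqrt(2)/4 + 1/2.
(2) In the final state, XYZ has expectation 0.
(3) The amplitude on |100> is 0.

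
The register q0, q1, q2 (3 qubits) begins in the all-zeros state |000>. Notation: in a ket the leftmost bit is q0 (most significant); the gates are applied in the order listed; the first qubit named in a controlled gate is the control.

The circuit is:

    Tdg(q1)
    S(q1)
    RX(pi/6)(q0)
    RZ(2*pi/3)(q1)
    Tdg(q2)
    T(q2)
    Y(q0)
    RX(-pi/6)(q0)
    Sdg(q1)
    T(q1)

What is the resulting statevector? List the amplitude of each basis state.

After the circuit, the state carries amplitude exp(2*I*pi/3)/2 on |000>, sqrt(3)*exp(I*pi/6)/2 on |100>, and 0 on every other basis state.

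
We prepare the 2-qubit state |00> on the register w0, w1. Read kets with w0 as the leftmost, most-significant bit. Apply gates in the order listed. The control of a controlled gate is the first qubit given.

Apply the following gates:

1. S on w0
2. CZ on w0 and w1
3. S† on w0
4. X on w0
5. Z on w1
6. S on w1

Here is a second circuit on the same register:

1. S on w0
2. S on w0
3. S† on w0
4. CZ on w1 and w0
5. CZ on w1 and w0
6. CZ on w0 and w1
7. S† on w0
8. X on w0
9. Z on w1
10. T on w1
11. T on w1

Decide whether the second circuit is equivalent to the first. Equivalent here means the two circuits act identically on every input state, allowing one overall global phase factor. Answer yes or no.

Yes, they are equivalent — the unitaries differ by at most a global phase.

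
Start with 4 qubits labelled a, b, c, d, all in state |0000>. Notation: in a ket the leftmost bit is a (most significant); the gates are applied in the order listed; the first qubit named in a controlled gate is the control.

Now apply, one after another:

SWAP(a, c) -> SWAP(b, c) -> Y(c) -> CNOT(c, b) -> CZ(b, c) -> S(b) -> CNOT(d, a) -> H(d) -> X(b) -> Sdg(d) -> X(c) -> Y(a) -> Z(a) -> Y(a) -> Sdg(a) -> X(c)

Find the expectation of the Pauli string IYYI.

The expectation value of IYYI is 0.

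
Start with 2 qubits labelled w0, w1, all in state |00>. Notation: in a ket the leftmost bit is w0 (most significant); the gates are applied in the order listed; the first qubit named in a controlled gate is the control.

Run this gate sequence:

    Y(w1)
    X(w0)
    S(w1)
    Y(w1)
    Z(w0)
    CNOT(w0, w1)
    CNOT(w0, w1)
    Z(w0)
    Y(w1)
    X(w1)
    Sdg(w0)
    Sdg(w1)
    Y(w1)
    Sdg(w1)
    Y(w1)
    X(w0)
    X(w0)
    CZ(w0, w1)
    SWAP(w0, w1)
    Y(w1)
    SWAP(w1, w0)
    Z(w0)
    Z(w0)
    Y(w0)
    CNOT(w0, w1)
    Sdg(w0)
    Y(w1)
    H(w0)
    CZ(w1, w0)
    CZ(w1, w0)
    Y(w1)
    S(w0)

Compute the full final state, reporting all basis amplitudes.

The final amplitudes are 0 on |00>, -sqrt(2)*I/2 on |01>, 0 on |10>, -sqrt(2)/2 on |11>. Key observation: the block from step 4 through step 9 cancels to the identity and can be dropped.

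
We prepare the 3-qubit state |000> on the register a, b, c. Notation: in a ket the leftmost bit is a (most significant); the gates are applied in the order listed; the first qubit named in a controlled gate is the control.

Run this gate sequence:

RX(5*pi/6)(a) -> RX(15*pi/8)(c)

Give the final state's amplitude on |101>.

The amplitude on |101> is -(sqrt(2) + sqrt(6))*sin(pi/16)/4.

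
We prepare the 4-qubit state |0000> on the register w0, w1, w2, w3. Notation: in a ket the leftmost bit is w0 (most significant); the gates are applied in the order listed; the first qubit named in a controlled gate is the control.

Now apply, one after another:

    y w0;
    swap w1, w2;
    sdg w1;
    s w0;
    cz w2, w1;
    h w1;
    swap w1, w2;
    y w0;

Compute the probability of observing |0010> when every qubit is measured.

Outcome |0010> occurs with probability 1/2.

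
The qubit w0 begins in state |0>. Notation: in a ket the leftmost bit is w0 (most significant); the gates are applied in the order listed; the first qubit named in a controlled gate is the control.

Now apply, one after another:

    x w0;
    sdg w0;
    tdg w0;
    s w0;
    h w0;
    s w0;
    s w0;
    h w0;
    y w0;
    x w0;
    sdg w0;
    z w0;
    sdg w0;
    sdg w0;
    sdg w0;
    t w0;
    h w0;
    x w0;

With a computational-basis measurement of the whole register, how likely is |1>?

Outcome |1> occurs with probability 1/2.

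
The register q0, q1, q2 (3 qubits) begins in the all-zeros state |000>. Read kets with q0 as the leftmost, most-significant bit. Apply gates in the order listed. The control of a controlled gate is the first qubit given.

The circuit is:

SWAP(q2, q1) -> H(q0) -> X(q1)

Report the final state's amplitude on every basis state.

The resulting statevector has amplitude sqrt(2)/2 on |010>, sqrt(2)/2 on |110>, and 0 on every other basis state.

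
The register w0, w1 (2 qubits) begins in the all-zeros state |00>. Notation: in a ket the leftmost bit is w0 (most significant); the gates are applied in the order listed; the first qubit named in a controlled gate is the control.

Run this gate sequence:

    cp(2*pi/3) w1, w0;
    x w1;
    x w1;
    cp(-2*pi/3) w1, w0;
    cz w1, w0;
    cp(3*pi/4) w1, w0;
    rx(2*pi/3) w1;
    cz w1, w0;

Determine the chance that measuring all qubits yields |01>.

A full measurement returns |01> with probability 3/4. Key observation: gates 1-4 undo each other exactly, leaving only the rest of the circuit to track.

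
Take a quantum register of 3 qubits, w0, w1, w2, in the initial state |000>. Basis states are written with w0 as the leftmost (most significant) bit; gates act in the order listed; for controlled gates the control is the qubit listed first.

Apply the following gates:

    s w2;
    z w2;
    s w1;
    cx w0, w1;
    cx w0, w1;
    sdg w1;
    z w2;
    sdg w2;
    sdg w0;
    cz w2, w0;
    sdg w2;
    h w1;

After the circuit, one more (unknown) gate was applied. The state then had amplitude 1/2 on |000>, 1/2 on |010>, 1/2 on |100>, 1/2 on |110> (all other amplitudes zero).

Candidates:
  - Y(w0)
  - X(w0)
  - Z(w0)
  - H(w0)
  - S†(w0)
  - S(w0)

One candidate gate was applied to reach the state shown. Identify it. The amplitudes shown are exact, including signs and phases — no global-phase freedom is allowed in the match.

The unique candidate consistent with the amplitudes is H(w0). Key observation: the block from step 1 through step 8 cancels to the identity and can be dropped.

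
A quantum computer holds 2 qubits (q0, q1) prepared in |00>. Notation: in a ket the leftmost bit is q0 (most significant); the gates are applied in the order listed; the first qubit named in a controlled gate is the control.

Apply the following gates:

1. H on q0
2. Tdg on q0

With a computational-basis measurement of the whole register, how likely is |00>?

Outcome |00> occurs with probability 1/2.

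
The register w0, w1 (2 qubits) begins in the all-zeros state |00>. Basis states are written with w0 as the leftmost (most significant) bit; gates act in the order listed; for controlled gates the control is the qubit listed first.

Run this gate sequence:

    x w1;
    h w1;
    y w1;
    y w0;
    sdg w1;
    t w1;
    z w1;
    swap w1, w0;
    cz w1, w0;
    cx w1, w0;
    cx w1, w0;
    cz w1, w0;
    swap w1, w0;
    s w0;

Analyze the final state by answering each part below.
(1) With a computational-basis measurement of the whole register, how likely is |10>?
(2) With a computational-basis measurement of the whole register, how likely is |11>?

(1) Outcome |10> occurs with probability 1/2.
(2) The probability of measuring |11> is 1/2.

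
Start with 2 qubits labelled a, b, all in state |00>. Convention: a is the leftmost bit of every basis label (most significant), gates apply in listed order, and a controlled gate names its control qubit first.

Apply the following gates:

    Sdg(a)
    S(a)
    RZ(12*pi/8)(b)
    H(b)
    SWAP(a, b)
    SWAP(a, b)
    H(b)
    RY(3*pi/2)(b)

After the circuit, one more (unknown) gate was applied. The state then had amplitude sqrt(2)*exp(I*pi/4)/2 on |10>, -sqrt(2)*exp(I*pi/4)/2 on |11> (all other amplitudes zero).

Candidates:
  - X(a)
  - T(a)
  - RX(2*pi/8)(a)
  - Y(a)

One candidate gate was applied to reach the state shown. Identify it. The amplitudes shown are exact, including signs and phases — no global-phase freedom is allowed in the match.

The applied gate was X(a). Key observation: steps 4-7 multiply out to the identity, so the circuit reduces to the remaining gates.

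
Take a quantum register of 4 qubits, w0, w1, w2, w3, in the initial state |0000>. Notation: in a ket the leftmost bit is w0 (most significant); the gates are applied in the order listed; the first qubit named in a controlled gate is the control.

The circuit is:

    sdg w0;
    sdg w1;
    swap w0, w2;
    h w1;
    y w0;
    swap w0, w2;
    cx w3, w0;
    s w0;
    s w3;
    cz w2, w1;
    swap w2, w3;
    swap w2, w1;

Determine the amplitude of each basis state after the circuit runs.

The final amplitudes are sqrt(2)*I/2 on |0001>, -sqrt(2)*I/2 on |0011>, and 0 on every other basis state.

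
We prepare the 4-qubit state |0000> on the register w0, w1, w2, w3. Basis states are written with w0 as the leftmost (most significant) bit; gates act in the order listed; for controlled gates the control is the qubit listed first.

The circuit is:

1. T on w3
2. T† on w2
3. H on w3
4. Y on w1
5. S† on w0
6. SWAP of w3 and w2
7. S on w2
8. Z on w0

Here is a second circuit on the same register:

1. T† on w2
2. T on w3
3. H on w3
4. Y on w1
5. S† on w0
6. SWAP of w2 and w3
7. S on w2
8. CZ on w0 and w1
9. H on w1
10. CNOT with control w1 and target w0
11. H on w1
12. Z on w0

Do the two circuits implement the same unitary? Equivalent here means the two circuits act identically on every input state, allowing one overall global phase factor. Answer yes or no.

No — the two circuits implement different unitaries, even allowing a global phase.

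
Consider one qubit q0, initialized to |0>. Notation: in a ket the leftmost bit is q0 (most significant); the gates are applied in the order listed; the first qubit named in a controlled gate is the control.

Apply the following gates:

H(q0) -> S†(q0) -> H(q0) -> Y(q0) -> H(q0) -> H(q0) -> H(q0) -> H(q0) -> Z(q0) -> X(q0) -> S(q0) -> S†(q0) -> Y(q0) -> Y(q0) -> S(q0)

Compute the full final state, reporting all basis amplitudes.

After the circuit, the state carries amplitude -1/2 - I/2 on |0>, 1/2 + I/2 on |1>. Key observation: the block from step 5 through step 8 cancels to the identity and can be dropped.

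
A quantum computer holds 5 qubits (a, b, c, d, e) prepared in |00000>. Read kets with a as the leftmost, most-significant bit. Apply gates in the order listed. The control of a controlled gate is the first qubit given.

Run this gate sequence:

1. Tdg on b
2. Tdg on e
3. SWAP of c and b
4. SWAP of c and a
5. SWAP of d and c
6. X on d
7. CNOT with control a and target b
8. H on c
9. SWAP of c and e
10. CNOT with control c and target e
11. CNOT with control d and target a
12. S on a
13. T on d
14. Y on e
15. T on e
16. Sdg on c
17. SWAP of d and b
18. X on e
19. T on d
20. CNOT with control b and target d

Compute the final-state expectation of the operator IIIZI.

In the final state, IIIZI has expectation -1.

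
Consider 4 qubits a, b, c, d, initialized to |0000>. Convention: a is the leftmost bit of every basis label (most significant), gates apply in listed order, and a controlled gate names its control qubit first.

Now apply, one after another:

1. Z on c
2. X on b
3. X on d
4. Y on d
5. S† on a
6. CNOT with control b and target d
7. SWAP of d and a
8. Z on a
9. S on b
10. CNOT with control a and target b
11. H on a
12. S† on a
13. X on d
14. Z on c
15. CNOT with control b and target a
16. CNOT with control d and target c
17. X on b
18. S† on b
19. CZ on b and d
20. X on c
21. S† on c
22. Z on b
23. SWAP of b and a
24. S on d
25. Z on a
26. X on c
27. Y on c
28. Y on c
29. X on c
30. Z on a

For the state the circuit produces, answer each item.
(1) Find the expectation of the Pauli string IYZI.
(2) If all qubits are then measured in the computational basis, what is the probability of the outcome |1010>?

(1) The observable IYZI averages to 1. Key observation: gates 25-30 undo each other exactly, leaving only the rest of the circuit to track.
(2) A full measurement returns |1010> with probability 0.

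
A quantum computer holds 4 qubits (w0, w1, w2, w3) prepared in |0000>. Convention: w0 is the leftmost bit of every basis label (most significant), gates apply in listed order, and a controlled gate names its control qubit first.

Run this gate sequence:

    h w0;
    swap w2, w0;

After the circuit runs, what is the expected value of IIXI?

The observable IIXI averages to 1.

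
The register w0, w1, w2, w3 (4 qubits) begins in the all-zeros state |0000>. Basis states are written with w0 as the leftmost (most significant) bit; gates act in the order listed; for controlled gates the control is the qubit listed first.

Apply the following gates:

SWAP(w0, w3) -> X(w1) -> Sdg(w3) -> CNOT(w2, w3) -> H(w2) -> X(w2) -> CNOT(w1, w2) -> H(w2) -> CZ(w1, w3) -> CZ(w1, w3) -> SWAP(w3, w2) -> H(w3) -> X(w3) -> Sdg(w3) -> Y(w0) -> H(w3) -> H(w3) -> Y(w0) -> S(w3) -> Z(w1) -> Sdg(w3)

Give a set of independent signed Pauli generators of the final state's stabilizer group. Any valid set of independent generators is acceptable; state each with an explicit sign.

The final state is stabilized by the group generated by -IIIY, +ZIII, -IZII, +IIZI; other independent generating sets are equally valid.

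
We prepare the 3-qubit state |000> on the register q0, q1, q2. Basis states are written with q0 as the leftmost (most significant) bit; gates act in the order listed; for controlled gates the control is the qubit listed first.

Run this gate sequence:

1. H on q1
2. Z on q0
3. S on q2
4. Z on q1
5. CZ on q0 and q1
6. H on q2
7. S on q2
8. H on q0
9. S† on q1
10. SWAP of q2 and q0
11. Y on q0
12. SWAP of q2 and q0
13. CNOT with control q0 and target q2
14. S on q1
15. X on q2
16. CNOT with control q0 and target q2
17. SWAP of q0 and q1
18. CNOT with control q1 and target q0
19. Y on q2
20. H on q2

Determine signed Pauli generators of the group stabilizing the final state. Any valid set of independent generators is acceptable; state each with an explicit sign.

The stabilizer group can be generated by -XII, -IXI, +IIY, among other valid generating sets.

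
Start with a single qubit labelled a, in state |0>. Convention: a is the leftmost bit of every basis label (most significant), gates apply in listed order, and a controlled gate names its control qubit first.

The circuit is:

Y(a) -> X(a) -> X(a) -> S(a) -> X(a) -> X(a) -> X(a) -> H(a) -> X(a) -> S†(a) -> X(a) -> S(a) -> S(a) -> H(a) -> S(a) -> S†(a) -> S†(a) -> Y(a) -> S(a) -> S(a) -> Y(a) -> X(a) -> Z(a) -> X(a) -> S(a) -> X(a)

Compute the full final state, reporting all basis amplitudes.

The final amplitudes are -1/2 + I/2 on |0>, 1/2 + I/2 on |1>.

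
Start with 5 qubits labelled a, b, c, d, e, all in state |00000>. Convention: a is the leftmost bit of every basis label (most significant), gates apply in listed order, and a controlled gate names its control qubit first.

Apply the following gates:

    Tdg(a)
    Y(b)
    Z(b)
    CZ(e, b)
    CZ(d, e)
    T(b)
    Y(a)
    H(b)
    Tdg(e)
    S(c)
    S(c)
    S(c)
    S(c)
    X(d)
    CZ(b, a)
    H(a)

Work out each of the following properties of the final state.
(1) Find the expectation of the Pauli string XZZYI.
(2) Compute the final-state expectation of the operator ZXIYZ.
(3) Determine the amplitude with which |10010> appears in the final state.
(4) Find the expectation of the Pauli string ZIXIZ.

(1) The expectation value of XZZYI is 0. Key observation: gates 10-13 undo each other exactly, leaving only the rest of the circuit to track.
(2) The observable ZXIYZ averages to 0.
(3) The final state's coefficient on |10010> equals -exp(I*pi/4)/2.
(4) The expectation value of ZIXIZ is 0.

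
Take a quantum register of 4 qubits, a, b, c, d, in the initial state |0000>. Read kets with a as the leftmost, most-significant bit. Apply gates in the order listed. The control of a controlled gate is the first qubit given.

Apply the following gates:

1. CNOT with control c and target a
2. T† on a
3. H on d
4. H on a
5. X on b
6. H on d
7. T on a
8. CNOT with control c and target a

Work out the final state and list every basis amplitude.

The resulting statevector has amplitude sqrt(2)/2 on |0100>, sqrt(2)*exp(I*pi/4)/2 on |1100>, and 0 on every other basis state.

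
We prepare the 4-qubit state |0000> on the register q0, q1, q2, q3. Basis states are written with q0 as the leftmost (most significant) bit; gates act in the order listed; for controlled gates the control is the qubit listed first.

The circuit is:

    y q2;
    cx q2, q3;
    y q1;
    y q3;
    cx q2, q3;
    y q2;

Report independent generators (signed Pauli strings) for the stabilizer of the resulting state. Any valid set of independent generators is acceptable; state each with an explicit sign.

The final state is stabilized by the group generated by +ZIII, -IZII, +IIZI, -IIIZ; other independent generating sets are equally valid.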